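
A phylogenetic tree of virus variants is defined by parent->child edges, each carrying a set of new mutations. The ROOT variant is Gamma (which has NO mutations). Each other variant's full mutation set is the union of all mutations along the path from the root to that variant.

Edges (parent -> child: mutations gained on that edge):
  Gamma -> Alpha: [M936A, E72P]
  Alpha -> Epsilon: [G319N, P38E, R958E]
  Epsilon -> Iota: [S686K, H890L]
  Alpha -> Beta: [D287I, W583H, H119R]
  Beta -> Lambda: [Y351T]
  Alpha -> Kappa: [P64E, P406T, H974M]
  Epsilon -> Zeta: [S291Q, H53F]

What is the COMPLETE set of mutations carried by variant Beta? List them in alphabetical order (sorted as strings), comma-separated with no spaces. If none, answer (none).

Answer: D287I,E72P,H119R,M936A,W583H

Derivation:
At Gamma: gained [] -> total []
At Alpha: gained ['M936A', 'E72P'] -> total ['E72P', 'M936A']
At Beta: gained ['D287I', 'W583H', 'H119R'] -> total ['D287I', 'E72P', 'H119R', 'M936A', 'W583H']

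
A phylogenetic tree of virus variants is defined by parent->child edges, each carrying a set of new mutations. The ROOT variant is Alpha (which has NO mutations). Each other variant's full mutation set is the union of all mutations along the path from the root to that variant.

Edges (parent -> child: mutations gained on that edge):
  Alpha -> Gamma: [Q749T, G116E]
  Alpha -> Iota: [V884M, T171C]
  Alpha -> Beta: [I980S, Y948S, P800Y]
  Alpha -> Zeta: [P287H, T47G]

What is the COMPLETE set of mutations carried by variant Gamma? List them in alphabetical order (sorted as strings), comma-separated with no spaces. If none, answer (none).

Answer: G116E,Q749T

Derivation:
At Alpha: gained [] -> total []
At Gamma: gained ['Q749T', 'G116E'] -> total ['G116E', 'Q749T']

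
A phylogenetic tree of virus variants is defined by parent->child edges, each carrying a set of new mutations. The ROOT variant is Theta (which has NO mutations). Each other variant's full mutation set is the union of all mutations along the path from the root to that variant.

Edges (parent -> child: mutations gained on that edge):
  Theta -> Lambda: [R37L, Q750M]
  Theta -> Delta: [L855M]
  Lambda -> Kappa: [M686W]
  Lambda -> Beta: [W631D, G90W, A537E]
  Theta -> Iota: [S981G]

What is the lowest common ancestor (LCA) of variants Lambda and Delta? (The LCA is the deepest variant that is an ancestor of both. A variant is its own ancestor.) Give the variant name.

Path from root to Lambda: Theta -> Lambda
  ancestors of Lambda: {Theta, Lambda}
Path from root to Delta: Theta -> Delta
  ancestors of Delta: {Theta, Delta}
Common ancestors: {Theta}
Walk up from Delta: Delta (not in ancestors of Lambda), Theta (in ancestors of Lambda)
Deepest common ancestor (LCA) = Theta

Answer: Theta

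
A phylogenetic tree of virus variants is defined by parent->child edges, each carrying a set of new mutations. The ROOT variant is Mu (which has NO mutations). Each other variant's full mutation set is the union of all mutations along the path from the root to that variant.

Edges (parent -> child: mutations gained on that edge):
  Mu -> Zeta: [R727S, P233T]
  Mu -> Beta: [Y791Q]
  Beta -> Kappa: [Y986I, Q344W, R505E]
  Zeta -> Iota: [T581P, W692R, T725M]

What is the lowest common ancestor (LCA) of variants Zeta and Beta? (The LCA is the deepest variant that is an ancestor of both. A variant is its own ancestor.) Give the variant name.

Path from root to Zeta: Mu -> Zeta
  ancestors of Zeta: {Mu, Zeta}
Path from root to Beta: Mu -> Beta
  ancestors of Beta: {Mu, Beta}
Common ancestors: {Mu}
Walk up from Beta: Beta (not in ancestors of Zeta), Mu (in ancestors of Zeta)
Deepest common ancestor (LCA) = Mu

Answer: Mu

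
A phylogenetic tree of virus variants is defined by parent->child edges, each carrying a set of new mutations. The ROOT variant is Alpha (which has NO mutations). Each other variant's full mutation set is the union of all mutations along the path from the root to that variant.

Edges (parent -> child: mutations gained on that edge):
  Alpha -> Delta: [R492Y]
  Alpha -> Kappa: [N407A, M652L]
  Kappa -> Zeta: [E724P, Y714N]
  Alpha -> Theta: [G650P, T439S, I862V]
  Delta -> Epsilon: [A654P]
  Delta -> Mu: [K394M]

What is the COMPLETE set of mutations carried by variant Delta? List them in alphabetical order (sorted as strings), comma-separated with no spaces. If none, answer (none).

At Alpha: gained [] -> total []
At Delta: gained ['R492Y'] -> total ['R492Y']

Answer: R492Y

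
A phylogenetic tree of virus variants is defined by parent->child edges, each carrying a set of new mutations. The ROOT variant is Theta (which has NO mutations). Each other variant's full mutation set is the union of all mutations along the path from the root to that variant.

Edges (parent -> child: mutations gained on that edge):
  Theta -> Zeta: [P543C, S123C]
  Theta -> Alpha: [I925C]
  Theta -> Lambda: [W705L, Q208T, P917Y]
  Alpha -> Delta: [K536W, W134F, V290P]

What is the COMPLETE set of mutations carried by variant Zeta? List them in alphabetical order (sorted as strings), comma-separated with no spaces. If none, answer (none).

At Theta: gained [] -> total []
At Zeta: gained ['P543C', 'S123C'] -> total ['P543C', 'S123C']

Answer: P543C,S123C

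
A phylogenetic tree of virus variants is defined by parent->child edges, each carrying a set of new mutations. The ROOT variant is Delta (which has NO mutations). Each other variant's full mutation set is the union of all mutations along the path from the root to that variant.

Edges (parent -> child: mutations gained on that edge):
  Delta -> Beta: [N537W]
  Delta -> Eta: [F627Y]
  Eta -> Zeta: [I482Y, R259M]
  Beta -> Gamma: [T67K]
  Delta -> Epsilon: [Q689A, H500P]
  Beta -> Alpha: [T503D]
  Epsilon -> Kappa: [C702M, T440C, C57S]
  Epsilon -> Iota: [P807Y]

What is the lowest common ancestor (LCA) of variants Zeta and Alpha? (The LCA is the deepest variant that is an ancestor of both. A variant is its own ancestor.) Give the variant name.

Answer: Delta

Derivation:
Path from root to Zeta: Delta -> Eta -> Zeta
  ancestors of Zeta: {Delta, Eta, Zeta}
Path from root to Alpha: Delta -> Beta -> Alpha
  ancestors of Alpha: {Delta, Beta, Alpha}
Common ancestors: {Delta}
Walk up from Alpha: Alpha (not in ancestors of Zeta), Beta (not in ancestors of Zeta), Delta (in ancestors of Zeta)
Deepest common ancestor (LCA) = Delta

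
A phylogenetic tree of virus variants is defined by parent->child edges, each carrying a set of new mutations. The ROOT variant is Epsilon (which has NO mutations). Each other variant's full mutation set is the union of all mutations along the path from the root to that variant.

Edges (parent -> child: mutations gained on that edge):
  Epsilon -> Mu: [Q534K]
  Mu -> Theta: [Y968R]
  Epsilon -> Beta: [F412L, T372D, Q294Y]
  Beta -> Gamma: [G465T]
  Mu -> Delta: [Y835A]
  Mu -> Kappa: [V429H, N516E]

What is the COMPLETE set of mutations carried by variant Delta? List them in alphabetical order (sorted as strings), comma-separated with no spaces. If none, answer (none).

At Epsilon: gained [] -> total []
At Mu: gained ['Q534K'] -> total ['Q534K']
At Delta: gained ['Y835A'] -> total ['Q534K', 'Y835A']

Answer: Q534K,Y835A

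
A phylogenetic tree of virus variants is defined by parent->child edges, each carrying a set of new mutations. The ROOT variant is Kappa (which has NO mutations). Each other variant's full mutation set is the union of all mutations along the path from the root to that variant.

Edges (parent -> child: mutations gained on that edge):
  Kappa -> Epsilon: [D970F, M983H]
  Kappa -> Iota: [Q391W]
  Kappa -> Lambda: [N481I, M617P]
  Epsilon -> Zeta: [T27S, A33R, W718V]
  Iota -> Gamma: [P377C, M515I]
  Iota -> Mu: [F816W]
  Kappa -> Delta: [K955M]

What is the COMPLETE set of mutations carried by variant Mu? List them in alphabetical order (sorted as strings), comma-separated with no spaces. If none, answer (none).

At Kappa: gained [] -> total []
At Iota: gained ['Q391W'] -> total ['Q391W']
At Mu: gained ['F816W'] -> total ['F816W', 'Q391W']

Answer: F816W,Q391W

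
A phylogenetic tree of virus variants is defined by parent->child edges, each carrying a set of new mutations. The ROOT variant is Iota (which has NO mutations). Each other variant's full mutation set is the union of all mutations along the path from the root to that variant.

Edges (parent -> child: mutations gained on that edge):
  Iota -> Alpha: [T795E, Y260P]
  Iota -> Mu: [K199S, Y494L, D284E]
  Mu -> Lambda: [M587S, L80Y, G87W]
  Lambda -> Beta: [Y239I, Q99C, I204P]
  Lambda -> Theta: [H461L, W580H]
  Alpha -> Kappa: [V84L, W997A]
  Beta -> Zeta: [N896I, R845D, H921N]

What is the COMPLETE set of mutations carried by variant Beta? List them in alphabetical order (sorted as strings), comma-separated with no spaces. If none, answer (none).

At Iota: gained [] -> total []
At Mu: gained ['K199S', 'Y494L', 'D284E'] -> total ['D284E', 'K199S', 'Y494L']
At Lambda: gained ['M587S', 'L80Y', 'G87W'] -> total ['D284E', 'G87W', 'K199S', 'L80Y', 'M587S', 'Y494L']
At Beta: gained ['Y239I', 'Q99C', 'I204P'] -> total ['D284E', 'G87W', 'I204P', 'K199S', 'L80Y', 'M587S', 'Q99C', 'Y239I', 'Y494L']

Answer: D284E,G87W,I204P,K199S,L80Y,M587S,Q99C,Y239I,Y494L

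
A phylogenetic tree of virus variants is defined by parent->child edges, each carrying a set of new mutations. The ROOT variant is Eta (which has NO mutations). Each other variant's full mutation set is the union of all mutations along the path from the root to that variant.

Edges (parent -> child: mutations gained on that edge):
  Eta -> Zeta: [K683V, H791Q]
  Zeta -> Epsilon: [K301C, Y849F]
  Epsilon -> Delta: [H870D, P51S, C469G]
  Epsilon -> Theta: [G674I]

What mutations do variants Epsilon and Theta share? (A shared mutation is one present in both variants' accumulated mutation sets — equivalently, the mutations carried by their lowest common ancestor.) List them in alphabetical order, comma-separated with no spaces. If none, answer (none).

Answer: H791Q,K301C,K683V,Y849F

Derivation:
Accumulating mutations along path to Epsilon:
  At Eta: gained [] -> total []
  At Zeta: gained ['K683V', 'H791Q'] -> total ['H791Q', 'K683V']
  At Epsilon: gained ['K301C', 'Y849F'] -> total ['H791Q', 'K301C', 'K683V', 'Y849F']
Mutations(Epsilon) = ['H791Q', 'K301C', 'K683V', 'Y849F']
Accumulating mutations along path to Theta:
  At Eta: gained [] -> total []
  At Zeta: gained ['K683V', 'H791Q'] -> total ['H791Q', 'K683V']
  At Epsilon: gained ['K301C', 'Y849F'] -> total ['H791Q', 'K301C', 'K683V', 'Y849F']
  At Theta: gained ['G674I'] -> total ['G674I', 'H791Q', 'K301C', 'K683V', 'Y849F']
Mutations(Theta) = ['G674I', 'H791Q', 'K301C', 'K683V', 'Y849F']
Intersection: ['H791Q', 'K301C', 'K683V', 'Y849F'] ∩ ['G674I', 'H791Q', 'K301C', 'K683V', 'Y849F'] = ['H791Q', 'K301C', 'K683V', 'Y849F']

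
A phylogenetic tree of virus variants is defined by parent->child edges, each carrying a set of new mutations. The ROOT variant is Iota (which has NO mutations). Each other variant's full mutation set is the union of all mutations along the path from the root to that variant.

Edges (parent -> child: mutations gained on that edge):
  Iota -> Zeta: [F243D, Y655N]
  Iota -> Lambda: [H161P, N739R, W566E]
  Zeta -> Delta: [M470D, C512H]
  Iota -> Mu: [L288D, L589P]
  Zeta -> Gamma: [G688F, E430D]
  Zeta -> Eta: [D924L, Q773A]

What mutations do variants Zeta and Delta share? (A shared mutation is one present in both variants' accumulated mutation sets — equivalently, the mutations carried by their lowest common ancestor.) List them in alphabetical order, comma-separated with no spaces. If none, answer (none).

Answer: F243D,Y655N

Derivation:
Accumulating mutations along path to Zeta:
  At Iota: gained [] -> total []
  At Zeta: gained ['F243D', 'Y655N'] -> total ['F243D', 'Y655N']
Mutations(Zeta) = ['F243D', 'Y655N']
Accumulating mutations along path to Delta:
  At Iota: gained [] -> total []
  At Zeta: gained ['F243D', 'Y655N'] -> total ['F243D', 'Y655N']
  At Delta: gained ['M470D', 'C512H'] -> total ['C512H', 'F243D', 'M470D', 'Y655N']
Mutations(Delta) = ['C512H', 'F243D', 'M470D', 'Y655N']
Intersection: ['F243D', 'Y655N'] ∩ ['C512H', 'F243D', 'M470D', 'Y655N'] = ['F243D', 'Y655N']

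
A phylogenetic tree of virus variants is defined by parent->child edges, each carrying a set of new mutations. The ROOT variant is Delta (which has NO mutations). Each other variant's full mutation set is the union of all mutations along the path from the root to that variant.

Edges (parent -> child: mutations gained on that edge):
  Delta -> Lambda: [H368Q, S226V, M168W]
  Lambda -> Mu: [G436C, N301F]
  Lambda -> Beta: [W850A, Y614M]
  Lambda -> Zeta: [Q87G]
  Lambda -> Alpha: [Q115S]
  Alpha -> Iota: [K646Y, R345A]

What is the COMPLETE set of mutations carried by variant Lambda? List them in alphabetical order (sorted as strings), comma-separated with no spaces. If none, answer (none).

At Delta: gained [] -> total []
At Lambda: gained ['H368Q', 'S226V', 'M168W'] -> total ['H368Q', 'M168W', 'S226V']

Answer: H368Q,M168W,S226V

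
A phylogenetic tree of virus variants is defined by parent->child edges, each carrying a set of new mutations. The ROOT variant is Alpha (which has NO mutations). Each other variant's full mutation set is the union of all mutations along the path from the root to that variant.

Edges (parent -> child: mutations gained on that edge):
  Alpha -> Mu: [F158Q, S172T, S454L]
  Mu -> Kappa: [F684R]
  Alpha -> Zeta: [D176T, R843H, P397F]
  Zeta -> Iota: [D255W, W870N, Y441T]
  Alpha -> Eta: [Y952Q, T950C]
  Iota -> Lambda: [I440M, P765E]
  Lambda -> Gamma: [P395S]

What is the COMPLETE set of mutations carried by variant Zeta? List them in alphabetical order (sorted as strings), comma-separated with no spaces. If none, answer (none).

At Alpha: gained [] -> total []
At Zeta: gained ['D176T', 'R843H', 'P397F'] -> total ['D176T', 'P397F', 'R843H']

Answer: D176T,P397F,R843H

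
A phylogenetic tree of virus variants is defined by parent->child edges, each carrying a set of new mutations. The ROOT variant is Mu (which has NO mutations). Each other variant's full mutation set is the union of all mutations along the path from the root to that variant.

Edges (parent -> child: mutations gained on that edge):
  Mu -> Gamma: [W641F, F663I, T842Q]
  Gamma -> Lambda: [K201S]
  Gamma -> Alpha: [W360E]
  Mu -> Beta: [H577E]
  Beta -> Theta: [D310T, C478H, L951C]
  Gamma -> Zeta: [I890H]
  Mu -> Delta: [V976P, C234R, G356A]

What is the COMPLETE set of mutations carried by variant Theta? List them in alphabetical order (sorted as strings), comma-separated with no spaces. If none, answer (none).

Answer: C478H,D310T,H577E,L951C

Derivation:
At Mu: gained [] -> total []
At Beta: gained ['H577E'] -> total ['H577E']
At Theta: gained ['D310T', 'C478H', 'L951C'] -> total ['C478H', 'D310T', 'H577E', 'L951C']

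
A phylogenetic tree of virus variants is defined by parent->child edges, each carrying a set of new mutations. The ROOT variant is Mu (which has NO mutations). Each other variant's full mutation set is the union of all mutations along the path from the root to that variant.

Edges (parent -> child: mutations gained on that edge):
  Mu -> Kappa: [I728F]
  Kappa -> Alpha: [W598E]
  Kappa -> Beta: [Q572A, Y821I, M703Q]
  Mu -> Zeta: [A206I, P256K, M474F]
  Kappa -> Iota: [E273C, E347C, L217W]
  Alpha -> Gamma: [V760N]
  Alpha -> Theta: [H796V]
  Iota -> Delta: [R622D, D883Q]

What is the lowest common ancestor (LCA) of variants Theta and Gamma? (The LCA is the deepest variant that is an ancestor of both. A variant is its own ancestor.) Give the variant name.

Answer: Alpha

Derivation:
Path from root to Theta: Mu -> Kappa -> Alpha -> Theta
  ancestors of Theta: {Mu, Kappa, Alpha, Theta}
Path from root to Gamma: Mu -> Kappa -> Alpha -> Gamma
  ancestors of Gamma: {Mu, Kappa, Alpha, Gamma}
Common ancestors: {Mu, Kappa, Alpha}
Walk up from Gamma: Gamma (not in ancestors of Theta), Alpha (in ancestors of Theta), Kappa (in ancestors of Theta), Mu (in ancestors of Theta)
Deepest common ancestor (LCA) = Alpha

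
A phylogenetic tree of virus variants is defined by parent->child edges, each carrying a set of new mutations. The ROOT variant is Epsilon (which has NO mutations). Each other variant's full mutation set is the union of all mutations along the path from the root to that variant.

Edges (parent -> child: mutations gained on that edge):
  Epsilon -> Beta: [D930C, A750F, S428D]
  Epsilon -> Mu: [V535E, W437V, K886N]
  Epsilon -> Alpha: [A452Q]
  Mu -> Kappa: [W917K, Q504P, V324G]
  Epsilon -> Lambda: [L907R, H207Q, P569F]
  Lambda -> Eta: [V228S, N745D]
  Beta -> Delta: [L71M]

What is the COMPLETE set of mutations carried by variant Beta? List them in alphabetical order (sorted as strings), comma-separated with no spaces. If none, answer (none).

At Epsilon: gained [] -> total []
At Beta: gained ['D930C', 'A750F', 'S428D'] -> total ['A750F', 'D930C', 'S428D']

Answer: A750F,D930C,S428D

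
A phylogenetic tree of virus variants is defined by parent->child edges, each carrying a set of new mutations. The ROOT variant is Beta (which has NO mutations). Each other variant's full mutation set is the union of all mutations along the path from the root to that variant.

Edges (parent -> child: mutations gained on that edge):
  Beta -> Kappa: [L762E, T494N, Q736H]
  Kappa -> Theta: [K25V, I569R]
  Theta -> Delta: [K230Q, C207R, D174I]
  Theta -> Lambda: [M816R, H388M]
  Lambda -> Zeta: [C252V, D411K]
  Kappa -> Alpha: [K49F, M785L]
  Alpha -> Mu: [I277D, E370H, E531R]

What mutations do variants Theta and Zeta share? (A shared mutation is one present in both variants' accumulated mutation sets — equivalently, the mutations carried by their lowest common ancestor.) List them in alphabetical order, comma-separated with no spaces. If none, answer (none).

Answer: I569R,K25V,L762E,Q736H,T494N

Derivation:
Accumulating mutations along path to Theta:
  At Beta: gained [] -> total []
  At Kappa: gained ['L762E', 'T494N', 'Q736H'] -> total ['L762E', 'Q736H', 'T494N']
  At Theta: gained ['K25V', 'I569R'] -> total ['I569R', 'K25V', 'L762E', 'Q736H', 'T494N']
Mutations(Theta) = ['I569R', 'K25V', 'L762E', 'Q736H', 'T494N']
Accumulating mutations along path to Zeta:
  At Beta: gained [] -> total []
  At Kappa: gained ['L762E', 'T494N', 'Q736H'] -> total ['L762E', 'Q736H', 'T494N']
  At Theta: gained ['K25V', 'I569R'] -> total ['I569R', 'K25V', 'L762E', 'Q736H', 'T494N']
  At Lambda: gained ['M816R', 'H388M'] -> total ['H388M', 'I569R', 'K25V', 'L762E', 'M816R', 'Q736H', 'T494N']
  At Zeta: gained ['C252V', 'D411K'] -> total ['C252V', 'D411K', 'H388M', 'I569R', 'K25V', 'L762E', 'M816R', 'Q736H', 'T494N']
Mutations(Zeta) = ['C252V', 'D411K', 'H388M', 'I569R', 'K25V', 'L762E', 'M816R', 'Q736H', 'T494N']
Intersection: ['I569R', 'K25V', 'L762E', 'Q736H', 'T494N'] ∩ ['C252V', 'D411K', 'H388M', 'I569R', 'K25V', 'L762E', 'M816R', 'Q736H', 'T494N'] = ['I569R', 'K25V', 'L762E', 'Q736H', 'T494N']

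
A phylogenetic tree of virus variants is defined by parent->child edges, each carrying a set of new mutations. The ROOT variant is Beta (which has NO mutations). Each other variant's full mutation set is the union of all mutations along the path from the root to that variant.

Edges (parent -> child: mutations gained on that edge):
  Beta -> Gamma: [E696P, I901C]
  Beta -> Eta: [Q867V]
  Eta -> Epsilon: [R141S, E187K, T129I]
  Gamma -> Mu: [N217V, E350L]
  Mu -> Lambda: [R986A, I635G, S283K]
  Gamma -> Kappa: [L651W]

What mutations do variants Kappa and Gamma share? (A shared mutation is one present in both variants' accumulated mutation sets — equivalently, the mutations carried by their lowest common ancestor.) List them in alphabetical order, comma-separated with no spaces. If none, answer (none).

Answer: E696P,I901C

Derivation:
Accumulating mutations along path to Kappa:
  At Beta: gained [] -> total []
  At Gamma: gained ['E696P', 'I901C'] -> total ['E696P', 'I901C']
  At Kappa: gained ['L651W'] -> total ['E696P', 'I901C', 'L651W']
Mutations(Kappa) = ['E696P', 'I901C', 'L651W']
Accumulating mutations along path to Gamma:
  At Beta: gained [] -> total []
  At Gamma: gained ['E696P', 'I901C'] -> total ['E696P', 'I901C']
Mutations(Gamma) = ['E696P', 'I901C']
Intersection: ['E696P', 'I901C', 'L651W'] ∩ ['E696P', 'I901C'] = ['E696P', 'I901C']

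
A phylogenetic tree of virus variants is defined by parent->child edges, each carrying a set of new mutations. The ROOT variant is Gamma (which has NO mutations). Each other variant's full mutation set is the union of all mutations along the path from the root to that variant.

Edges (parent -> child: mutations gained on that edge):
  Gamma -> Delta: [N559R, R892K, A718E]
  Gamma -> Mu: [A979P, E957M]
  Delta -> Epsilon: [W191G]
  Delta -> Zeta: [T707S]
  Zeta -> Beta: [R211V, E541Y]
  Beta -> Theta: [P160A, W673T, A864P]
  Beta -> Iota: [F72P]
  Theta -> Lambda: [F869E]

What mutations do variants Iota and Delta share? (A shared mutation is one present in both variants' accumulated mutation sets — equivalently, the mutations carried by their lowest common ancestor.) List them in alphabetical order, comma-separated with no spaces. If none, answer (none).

Accumulating mutations along path to Iota:
  At Gamma: gained [] -> total []
  At Delta: gained ['N559R', 'R892K', 'A718E'] -> total ['A718E', 'N559R', 'R892K']
  At Zeta: gained ['T707S'] -> total ['A718E', 'N559R', 'R892K', 'T707S']
  At Beta: gained ['R211V', 'E541Y'] -> total ['A718E', 'E541Y', 'N559R', 'R211V', 'R892K', 'T707S']
  At Iota: gained ['F72P'] -> total ['A718E', 'E541Y', 'F72P', 'N559R', 'R211V', 'R892K', 'T707S']
Mutations(Iota) = ['A718E', 'E541Y', 'F72P', 'N559R', 'R211V', 'R892K', 'T707S']
Accumulating mutations along path to Delta:
  At Gamma: gained [] -> total []
  At Delta: gained ['N559R', 'R892K', 'A718E'] -> total ['A718E', 'N559R', 'R892K']
Mutations(Delta) = ['A718E', 'N559R', 'R892K']
Intersection: ['A718E', 'E541Y', 'F72P', 'N559R', 'R211V', 'R892K', 'T707S'] ∩ ['A718E', 'N559R', 'R892K'] = ['A718E', 'N559R', 'R892K']

Answer: A718E,N559R,R892K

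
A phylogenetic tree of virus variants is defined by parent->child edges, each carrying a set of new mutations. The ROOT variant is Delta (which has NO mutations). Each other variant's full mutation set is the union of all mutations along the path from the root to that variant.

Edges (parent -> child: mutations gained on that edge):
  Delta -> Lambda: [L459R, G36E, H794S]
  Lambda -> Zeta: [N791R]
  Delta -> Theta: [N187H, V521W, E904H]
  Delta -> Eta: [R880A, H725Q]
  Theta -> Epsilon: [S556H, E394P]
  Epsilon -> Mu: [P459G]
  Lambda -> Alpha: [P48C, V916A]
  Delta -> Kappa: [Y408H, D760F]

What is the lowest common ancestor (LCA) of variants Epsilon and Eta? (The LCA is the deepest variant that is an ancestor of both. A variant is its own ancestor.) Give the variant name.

Answer: Delta

Derivation:
Path from root to Epsilon: Delta -> Theta -> Epsilon
  ancestors of Epsilon: {Delta, Theta, Epsilon}
Path from root to Eta: Delta -> Eta
  ancestors of Eta: {Delta, Eta}
Common ancestors: {Delta}
Walk up from Eta: Eta (not in ancestors of Epsilon), Delta (in ancestors of Epsilon)
Deepest common ancestor (LCA) = Delta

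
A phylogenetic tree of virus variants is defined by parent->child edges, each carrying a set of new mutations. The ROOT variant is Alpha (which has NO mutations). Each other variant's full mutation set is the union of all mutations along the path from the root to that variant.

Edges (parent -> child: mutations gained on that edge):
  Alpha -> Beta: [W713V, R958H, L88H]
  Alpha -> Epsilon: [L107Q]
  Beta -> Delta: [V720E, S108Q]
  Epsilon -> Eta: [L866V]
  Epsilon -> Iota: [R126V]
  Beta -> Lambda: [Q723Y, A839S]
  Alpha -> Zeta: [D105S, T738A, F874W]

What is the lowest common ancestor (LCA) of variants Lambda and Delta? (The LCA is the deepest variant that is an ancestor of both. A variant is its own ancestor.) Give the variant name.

Path from root to Lambda: Alpha -> Beta -> Lambda
  ancestors of Lambda: {Alpha, Beta, Lambda}
Path from root to Delta: Alpha -> Beta -> Delta
  ancestors of Delta: {Alpha, Beta, Delta}
Common ancestors: {Alpha, Beta}
Walk up from Delta: Delta (not in ancestors of Lambda), Beta (in ancestors of Lambda), Alpha (in ancestors of Lambda)
Deepest common ancestor (LCA) = Beta

Answer: Beta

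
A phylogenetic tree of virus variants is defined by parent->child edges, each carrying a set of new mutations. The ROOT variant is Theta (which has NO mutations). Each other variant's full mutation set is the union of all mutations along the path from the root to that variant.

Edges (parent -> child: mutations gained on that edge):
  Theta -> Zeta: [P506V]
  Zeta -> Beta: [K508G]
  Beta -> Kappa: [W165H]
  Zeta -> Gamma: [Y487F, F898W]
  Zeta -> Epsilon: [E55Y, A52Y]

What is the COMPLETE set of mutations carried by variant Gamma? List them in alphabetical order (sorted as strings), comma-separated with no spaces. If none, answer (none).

At Theta: gained [] -> total []
At Zeta: gained ['P506V'] -> total ['P506V']
At Gamma: gained ['Y487F', 'F898W'] -> total ['F898W', 'P506V', 'Y487F']

Answer: F898W,P506V,Y487F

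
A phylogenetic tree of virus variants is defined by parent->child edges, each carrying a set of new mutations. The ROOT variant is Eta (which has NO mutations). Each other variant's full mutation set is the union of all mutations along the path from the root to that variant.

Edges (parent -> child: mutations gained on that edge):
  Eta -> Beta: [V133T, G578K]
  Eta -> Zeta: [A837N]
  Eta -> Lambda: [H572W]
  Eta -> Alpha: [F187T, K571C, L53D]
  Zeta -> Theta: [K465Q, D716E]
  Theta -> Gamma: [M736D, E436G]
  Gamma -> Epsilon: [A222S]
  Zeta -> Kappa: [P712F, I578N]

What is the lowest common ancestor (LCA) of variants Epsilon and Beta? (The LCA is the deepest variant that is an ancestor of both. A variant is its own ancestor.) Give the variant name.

Path from root to Epsilon: Eta -> Zeta -> Theta -> Gamma -> Epsilon
  ancestors of Epsilon: {Eta, Zeta, Theta, Gamma, Epsilon}
Path from root to Beta: Eta -> Beta
  ancestors of Beta: {Eta, Beta}
Common ancestors: {Eta}
Walk up from Beta: Beta (not in ancestors of Epsilon), Eta (in ancestors of Epsilon)
Deepest common ancestor (LCA) = Eta

Answer: Eta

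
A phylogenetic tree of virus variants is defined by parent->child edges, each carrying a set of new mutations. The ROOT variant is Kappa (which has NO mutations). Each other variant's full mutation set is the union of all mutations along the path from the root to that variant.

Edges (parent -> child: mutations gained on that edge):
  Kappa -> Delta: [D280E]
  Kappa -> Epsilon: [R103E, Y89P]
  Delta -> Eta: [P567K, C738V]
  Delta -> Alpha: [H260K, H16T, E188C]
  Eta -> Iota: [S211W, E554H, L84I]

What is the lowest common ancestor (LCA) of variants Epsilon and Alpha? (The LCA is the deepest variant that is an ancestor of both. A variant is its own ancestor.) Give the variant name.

Answer: Kappa

Derivation:
Path from root to Epsilon: Kappa -> Epsilon
  ancestors of Epsilon: {Kappa, Epsilon}
Path from root to Alpha: Kappa -> Delta -> Alpha
  ancestors of Alpha: {Kappa, Delta, Alpha}
Common ancestors: {Kappa}
Walk up from Alpha: Alpha (not in ancestors of Epsilon), Delta (not in ancestors of Epsilon), Kappa (in ancestors of Epsilon)
Deepest common ancestor (LCA) = Kappa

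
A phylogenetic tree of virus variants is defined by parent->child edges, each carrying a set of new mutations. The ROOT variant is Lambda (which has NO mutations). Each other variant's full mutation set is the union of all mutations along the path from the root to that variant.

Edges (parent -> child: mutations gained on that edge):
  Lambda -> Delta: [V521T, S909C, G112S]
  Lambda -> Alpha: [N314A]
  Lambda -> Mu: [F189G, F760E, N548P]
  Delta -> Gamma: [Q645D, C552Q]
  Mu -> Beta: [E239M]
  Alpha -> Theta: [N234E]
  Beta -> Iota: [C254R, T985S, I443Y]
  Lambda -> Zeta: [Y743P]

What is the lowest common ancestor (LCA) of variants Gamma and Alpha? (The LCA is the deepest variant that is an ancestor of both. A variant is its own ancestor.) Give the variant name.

Answer: Lambda

Derivation:
Path from root to Gamma: Lambda -> Delta -> Gamma
  ancestors of Gamma: {Lambda, Delta, Gamma}
Path from root to Alpha: Lambda -> Alpha
  ancestors of Alpha: {Lambda, Alpha}
Common ancestors: {Lambda}
Walk up from Alpha: Alpha (not in ancestors of Gamma), Lambda (in ancestors of Gamma)
Deepest common ancestor (LCA) = Lambda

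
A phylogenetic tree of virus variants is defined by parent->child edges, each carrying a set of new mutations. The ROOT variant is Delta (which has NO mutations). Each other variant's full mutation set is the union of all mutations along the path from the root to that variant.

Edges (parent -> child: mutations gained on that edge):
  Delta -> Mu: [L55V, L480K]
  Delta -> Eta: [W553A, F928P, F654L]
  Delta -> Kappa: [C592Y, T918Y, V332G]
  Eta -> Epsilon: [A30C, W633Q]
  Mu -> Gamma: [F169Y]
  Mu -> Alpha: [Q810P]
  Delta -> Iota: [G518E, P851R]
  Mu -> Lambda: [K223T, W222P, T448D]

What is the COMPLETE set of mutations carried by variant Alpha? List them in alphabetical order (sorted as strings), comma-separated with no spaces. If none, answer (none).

Answer: L480K,L55V,Q810P

Derivation:
At Delta: gained [] -> total []
At Mu: gained ['L55V', 'L480K'] -> total ['L480K', 'L55V']
At Alpha: gained ['Q810P'] -> total ['L480K', 'L55V', 'Q810P']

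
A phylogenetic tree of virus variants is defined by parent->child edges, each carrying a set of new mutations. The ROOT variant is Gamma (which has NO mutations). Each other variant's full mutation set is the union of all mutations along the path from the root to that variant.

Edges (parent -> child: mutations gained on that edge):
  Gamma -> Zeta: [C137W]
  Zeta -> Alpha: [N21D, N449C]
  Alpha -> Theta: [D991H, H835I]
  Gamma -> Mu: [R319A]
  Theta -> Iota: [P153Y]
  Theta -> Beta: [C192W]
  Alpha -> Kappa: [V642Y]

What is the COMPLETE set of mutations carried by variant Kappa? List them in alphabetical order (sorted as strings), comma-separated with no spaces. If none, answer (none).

Answer: C137W,N21D,N449C,V642Y

Derivation:
At Gamma: gained [] -> total []
At Zeta: gained ['C137W'] -> total ['C137W']
At Alpha: gained ['N21D', 'N449C'] -> total ['C137W', 'N21D', 'N449C']
At Kappa: gained ['V642Y'] -> total ['C137W', 'N21D', 'N449C', 'V642Y']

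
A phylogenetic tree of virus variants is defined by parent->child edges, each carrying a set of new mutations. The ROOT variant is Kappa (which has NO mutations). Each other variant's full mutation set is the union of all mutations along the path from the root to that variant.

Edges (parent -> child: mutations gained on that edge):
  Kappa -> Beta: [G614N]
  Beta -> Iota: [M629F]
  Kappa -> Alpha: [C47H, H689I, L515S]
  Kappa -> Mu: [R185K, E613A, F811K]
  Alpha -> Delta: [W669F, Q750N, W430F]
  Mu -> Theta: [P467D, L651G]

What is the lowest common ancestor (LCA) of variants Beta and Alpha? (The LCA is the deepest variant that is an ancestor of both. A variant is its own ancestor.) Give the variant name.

Path from root to Beta: Kappa -> Beta
  ancestors of Beta: {Kappa, Beta}
Path from root to Alpha: Kappa -> Alpha
  ancestors of Alpha: {Kappa, Alpha}
Common ancestors: {Kappa}
Walk up from Alpha: Alpha (not in ancestors of Beta), Kappa (in ancestors of Beta)
Deepest common ancestor (LCA) = Kappa

Answer: Kappa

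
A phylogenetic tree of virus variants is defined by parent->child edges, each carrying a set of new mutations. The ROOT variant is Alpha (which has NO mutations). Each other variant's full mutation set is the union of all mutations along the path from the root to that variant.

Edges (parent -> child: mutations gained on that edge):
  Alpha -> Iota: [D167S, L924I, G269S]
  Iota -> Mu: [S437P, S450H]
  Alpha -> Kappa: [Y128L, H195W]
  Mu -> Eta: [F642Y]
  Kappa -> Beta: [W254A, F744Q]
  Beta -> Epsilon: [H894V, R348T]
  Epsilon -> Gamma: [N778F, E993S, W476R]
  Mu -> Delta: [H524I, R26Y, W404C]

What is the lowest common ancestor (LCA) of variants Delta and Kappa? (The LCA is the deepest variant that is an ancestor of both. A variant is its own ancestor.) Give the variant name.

Path from root to Delta: Alpha -> Iota -> Mu -> Delta
  ancestors of Delta: {Alpha, Iota, Mu, Delta}
Path from root to Kappa: Alpha -> Kappa
  ancestors of Kappa: {Alpha, Kappa}
Common ancestors: {Alpha}
Walk up from Kappa: Kappa (not in ancestors of Delta), Alpha (in ancestors of Delta)
Deepest common ancestor (LCA) = Alpha

Answer: Alpha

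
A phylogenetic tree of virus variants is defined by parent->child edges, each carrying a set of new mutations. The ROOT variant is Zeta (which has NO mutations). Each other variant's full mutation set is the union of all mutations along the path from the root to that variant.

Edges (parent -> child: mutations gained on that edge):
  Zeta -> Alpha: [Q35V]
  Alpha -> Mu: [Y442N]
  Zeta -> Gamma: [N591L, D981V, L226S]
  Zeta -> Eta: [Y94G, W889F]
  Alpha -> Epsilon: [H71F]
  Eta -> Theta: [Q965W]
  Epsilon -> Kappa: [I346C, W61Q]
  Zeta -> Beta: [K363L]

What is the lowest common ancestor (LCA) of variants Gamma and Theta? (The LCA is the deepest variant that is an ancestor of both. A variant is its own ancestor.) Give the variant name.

Path from root to Gamma: Zeta -> Gamma
  ancestors of Gamma: {Zeta, Gamma}
Path from root to Theta: Zeta -> Eta -> Theta
  ancestors of Theta: {Zeta, Eta, Theta}
Common ancestors: {Zeta}
Walk up from Theta: Theta (not in ancestors of Gamma), Eta (not in ancestors of Gamma), Zeta (in ancestors of Gamma)
Deepest common ancestor (LCA) = Zeta

Answer: Zeta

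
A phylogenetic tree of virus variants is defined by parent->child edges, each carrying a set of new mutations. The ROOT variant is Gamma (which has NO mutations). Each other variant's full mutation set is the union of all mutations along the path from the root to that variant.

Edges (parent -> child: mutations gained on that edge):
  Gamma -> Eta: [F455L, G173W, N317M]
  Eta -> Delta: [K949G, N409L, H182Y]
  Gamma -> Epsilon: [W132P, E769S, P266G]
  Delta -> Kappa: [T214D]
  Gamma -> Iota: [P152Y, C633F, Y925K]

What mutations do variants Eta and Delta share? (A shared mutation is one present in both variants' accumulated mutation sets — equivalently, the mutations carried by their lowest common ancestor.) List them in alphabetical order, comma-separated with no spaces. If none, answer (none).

Answer: F455L,G173W,N317M

Derivation:
Accumulating mutations along path to Eta:
  At Gamma: gained [] -> total []
  At Eta: gained ['F455L', 'G173W', 'N317M'] -> total ['F455L', 'G173W', 'N317M']
Mutations(Eta) = ['F455L', 'G173W', 'N317M']
Accumulating mutations along path to Delta:
  At Gamma: gained [] -> total []
  At Eta: gained ['F455L', 'G173W', 'N317M'] -> total ['F455L', 'G173W', 'N317M']
  At Delta: gained ['K949G', 'N409L', 'H182Y'] -> total ['F455L', 'G173W', 'H182Y', 'K949G', 'N317M', 'N409L']
Mutations(Delta) = ['F455L', 'G173W', 'H182Y', 'K949G', 'N317M', 'N409L']
Intersection: ['F455L', 'G173W', 'N317M'] ∩ ['F455L', 'G173W', 'H182Y', 'K949G', 'N317M', 'N409L'] = ['F455L', 'G173W', 'N317M']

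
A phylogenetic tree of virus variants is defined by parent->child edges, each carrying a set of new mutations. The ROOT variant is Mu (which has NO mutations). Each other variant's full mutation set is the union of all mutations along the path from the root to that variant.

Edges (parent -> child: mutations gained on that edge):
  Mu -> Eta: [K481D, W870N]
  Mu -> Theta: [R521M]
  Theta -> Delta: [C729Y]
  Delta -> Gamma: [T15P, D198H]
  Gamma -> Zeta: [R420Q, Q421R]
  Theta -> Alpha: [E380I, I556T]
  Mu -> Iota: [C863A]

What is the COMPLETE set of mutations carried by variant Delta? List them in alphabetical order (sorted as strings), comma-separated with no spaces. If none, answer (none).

Answer: C729Y,R521M

Derivation:
At Mu: gained [] -> total []
At Theta: gained ['R521M'] -> total ['R521M']
At Delta: gained ['C729Y'] -> total ['C729Y', 'R521M']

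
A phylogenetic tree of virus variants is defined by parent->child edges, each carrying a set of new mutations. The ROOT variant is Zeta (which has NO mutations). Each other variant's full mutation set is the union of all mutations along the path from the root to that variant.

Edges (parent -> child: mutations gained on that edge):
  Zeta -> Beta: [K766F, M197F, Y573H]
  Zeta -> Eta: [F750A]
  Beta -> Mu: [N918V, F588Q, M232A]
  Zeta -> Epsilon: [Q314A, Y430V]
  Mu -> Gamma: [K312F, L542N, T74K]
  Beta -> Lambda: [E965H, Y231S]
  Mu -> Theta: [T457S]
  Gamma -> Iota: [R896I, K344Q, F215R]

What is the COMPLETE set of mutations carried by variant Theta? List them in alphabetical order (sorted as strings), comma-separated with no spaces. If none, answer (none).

At Zeta: gained [] -> total []
At Beta: gained ['K766F', 'M197F', 'Y573H'] -> total ['K766F', 'M197F', 'Y573H']
At Mu: gained ['N918V', 'F588Q', 'M232A'] -> total ['F588Q', 'K766F', 'M197F', 'M232A', 'N918V', 'Y573H']
At Theta: gained ['T457S'] -> total ['F588Q', 'K766F', 'M197F', 'M232A', 'N918V', 'T457S', 'Y573H']

Answer: F588Q,K766F,M197F,M232A,N918V,T457S,Y573H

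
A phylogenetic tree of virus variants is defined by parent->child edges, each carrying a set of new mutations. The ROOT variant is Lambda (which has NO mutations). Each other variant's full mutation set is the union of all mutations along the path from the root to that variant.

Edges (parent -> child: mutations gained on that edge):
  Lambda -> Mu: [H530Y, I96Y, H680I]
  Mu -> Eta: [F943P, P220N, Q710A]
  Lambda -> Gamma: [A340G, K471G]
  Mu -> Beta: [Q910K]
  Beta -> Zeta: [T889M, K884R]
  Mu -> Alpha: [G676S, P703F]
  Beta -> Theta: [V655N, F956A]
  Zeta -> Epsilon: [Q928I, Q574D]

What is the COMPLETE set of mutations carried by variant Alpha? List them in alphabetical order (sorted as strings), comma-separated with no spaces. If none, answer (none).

At Lambda: gained [] -> total []
At Mu: gained ['H530Y', 'I96Y', 'H680I'] -> total ['H530Y', 'H680I', 'I96Y']
At Alpha: gained ['G676S', 'P703F'] -> total ['G676S', 'H530Y', 'H680I', 'I96Y', 'P703F']

Answer: G676S,H530Y,H680I,I96Y,P703F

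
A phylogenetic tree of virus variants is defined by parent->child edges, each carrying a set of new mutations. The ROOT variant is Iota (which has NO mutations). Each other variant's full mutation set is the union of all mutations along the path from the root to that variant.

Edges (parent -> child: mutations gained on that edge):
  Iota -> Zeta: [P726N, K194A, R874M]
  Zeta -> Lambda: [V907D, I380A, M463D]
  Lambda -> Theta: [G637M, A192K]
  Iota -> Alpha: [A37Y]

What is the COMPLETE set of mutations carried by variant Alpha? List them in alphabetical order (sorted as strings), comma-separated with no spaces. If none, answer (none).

At Iota: gained [] -> total []
At Alpha: gained ['A37Y'] -> total ['A37Y']

Answer: A37Y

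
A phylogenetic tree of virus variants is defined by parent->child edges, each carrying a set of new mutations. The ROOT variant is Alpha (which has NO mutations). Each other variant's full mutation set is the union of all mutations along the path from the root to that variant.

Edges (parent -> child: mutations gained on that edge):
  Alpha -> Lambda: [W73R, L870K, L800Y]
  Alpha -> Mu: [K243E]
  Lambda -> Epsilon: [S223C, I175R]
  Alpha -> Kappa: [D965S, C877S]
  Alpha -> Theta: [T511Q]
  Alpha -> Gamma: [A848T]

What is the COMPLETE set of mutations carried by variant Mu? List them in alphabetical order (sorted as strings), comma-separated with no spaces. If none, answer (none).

Answer: K243E

Derivation:
At Alpha: gained [] -> total []
At Mu: gained ['K243E'] -> total ['K243E']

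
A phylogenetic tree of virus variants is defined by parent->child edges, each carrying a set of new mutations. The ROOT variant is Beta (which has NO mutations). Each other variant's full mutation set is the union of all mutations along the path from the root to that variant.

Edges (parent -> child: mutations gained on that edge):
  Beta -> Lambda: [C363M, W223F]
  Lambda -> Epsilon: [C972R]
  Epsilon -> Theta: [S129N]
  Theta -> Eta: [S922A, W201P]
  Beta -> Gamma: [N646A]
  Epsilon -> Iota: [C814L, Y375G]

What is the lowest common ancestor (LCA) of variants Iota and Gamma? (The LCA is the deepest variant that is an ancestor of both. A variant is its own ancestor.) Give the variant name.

Answer: Beta

Derivation:
Path from root to Iota: Beta -> Lambda -> Epsilon -> Iota
  ancestors of Iota: {Beta, Lambda, Epsilon, Iota}
Path from root to Gamma: Beta -> Gamma
  ancestors of Gamma: {Beta, Gamma}
Common ancestors: {Beta}
Walk up from Gamma: Gamma (not in ancestors of Iota), Beta (in ancestors of Iota)
Deepest common ancestor (LCA) = Beta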